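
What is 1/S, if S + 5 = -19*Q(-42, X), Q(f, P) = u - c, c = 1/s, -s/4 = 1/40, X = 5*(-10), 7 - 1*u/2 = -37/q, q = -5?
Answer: -5/899 ≈ -0.0055617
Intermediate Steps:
u = -⅘ (u = 14 - (-74)/(-5) = 14 - (-74)*(-1)/5 = 14 - 2*37/5 = 14 - 74/5 = -⅘ ≈ -0.80000)
X = -50
s = -⅒ (s = -4/40 = -4*1/40 = -⅒ ≈ -0.10000)
c = -10 (c = 1/(-⅒) = -10)
Q(f, P) = 46/5 (Q(f, P) = -⅘ - 1*(-10) = -⅘ + 10 = 46/5)
S = -899/5 (S = -5 - 19*46/5 = -5 - 874/5 = -899/5 ≈ -179.80)
1/S = 1/(-899/5) = -5/899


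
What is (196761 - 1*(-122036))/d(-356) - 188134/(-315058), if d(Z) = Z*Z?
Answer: 62141447925/19964595344 ≈ 3.1126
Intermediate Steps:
d(Z) = Z**2
(196761 - 1*(-122036))/d(-356) - 188134/(-315058) = (196761 - 1*(-122036))/((-356)**2) - 188134/(-315058) = (196761 + 122036)/126736 - 188134*(-1/315058) = 318797*(1/126736) + 94067/157529 = 318797/126736 + 94067/157529 = 62141447925/19964595344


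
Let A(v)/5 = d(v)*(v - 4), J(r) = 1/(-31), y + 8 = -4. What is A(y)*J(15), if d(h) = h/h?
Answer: 80/31 ≈ 2.5806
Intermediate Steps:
y = -12 (y = -8 - 4 = -12)
d(h) = 1
J(r) = -1/31
A(v) = -20 + 5*v (A(v) = 5*(1*(v - 4)) = 5*(1*(-4 + v)) = 5*(-4 + v) = -20 + 5*v)
A(y)*J(15) = (-20 + 5*(-12))*(-1/31) = (-20 - 60)*(-1/31) = -80*(-1/31) = 80/31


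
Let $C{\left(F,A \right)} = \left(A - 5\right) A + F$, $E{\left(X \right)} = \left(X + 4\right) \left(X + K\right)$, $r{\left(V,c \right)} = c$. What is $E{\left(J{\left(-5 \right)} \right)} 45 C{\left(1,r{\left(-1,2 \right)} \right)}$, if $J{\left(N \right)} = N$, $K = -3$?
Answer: $-1800$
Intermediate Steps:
$E{\left(X \right)} = \left(-3 + X\right) \left(4 + X\right)$ ($E{\left(X \right)} = \left(X + 4\right) \left(X - 3\right) = \left(4 + X\right) \left(-3 + X\right) = \left(-3 + X\right) \left(4 + X\right)$)
$C{\left(F,A \right)} = F + A \left(-5 + A\right)$ ($C{\left(F,A \right)} = \left(-5 + A\right) A + F = A \left(-5 + A\right) + F = F + A \left(-5 + A\right)$)
$E{\left(J{\left(-5 \right)} \right)} 45 C{\left(1,r{\left(-1,2 \right)} \right)} = \left(-12 - 5 + \left(-5\right)^{2}\right) 45 \left(1 + 2^{2} - 10\right) = \left(-12 - 5 + 25\right) 45 \left(1 + 4 - 10\right) = 8 \cdot 45 \left(-5\right) = 360 \left(-5\right) = -1800$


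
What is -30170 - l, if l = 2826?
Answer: -32996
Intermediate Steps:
-30170 - l = -30170 - 1*2826 = -30170 - 2826 = -32996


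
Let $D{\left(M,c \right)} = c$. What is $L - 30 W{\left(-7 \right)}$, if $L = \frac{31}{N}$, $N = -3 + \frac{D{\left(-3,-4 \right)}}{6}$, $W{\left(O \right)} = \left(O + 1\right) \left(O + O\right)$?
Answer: $- \frac{27813}{11} \approx -2528.5$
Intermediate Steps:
$W{\left(O \right)} = 2 O \left(1 + O\right)$ ($W{\left(O \right)} = \left(1 + O\right) 2 O = 2 O \left(1 + O\right)$)
$N = - \frac{11}{3}$ ($N = -3 - \frac{4}{6} = -3 - \frac{2}{3} = - \frac{11}{3} \approx -3.6667$)
$L = - \frac{93}{11}$ ($L = \frac{31}{- \frac{11}{3}} = 31 \left(- \frac{3}{11}\right) = - \frac{93}{11} \approx -8.4545$)
$L - 30 W{\left(-7 \right)} = - \frac{93}{11} - 30 \cdot 2 \left(-7\right) \left(1 - 7\right) = - \frac{93}{11} - 30 \cdot 2 \left(-7\right) \left(-6\right) = - \frac{93}{11} - 2520 = - \frac{27813}{11}$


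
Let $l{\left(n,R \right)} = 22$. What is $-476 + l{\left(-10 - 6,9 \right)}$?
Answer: $-454$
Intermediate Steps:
$-476 + l{\left(-10 - 6,9 \right)} = -476 + 22 = -454$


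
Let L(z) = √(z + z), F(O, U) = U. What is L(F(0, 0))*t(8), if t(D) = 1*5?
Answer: 0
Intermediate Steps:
t(D) = 5
L(z) = √2*√z (L(z) = √(2*z) = √2*√z)
L(F(0, 0))*t(8) = (√2*√0)*5 = (√2*0)*5 = 0*5 = 0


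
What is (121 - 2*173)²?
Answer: 50625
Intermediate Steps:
(121 - 2*173)² = (121 - 346)² = (-225)² = 50625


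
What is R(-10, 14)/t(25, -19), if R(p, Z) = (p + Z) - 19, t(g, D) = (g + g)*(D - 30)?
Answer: 3/490 ≈ 0.0061224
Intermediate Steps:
t(g, D) = 2*g*(-30 + D) (t(g, D) = (2*g)*(-30 + D) = 2*g*(-30 + D))
R(p, Z) = -19 + Z + p (R(p, Z) = (Z + p) - 19 = -19 + Z + p)
R(-10, 14)/t(25, -19) = (-19 + 14 - 10)/((2*25*(-30 - 19))) = -15/(2*25*(-49)) = -15/(-2450) = -15*(-1/2450) = 3/490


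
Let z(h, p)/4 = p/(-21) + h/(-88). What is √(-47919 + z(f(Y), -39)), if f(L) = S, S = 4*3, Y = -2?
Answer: I*√284070941/77 ≈ 218.89*I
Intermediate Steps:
S = 12
f(L) = 12
z(h, p) = -4*p/21 - h/22 (z(h, p) = 4*(p/(-21) + h/(-88)) = 4*(p*(-1/21) + h*(-1/88)) = 4*(-p/21 - h/88) = -4*p/21 - h/22)
√(-47919 + z(f(Y), -39)) = √(-47919 + (-4/21*(-39) - 1/22*12)) = √(-47919 + (52/7 - 6/11)) = √(-47919 + 530/77) = √(-3689233/77) = I*√284070941/77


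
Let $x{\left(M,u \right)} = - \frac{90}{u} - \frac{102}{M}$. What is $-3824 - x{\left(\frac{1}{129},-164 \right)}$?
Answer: $\frac{765343}{82} \approx 9333.5$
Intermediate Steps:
$x{\left(M,u \right)} = - \frac{102}{M} - \frac{90}{u}$
$-3824 - x{\left(\frac{1}{129},-164 \right)} = -3824 - \left(- \frac{102}{\frac{1}{129}} - \frac{90}{-164}\right) = -3824 - \left(- 102 \frac{1}{\frac{1}{129}} - - \frac{45}{82}\right) = -3824 - \left(\left(-102\right) 129 + \frac{45}{82}\right) = -3824 - \left(-13158 + \frac{45}{82}\right) = -3824 - - \frac{1078911}{82} = -3824 + \frac{1078911}{82} = \frac{765343}{82}$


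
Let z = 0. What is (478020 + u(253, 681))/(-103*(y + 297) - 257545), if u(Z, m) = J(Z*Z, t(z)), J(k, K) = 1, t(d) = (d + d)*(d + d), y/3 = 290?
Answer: -478021/377746 ≈ -1.2655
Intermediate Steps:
y = 870 (y = 3*290 = 870)
t(d) = 4*d² (t(d) = (2*d)*(2*d) = 4*d²)
u(Z, m) = 1
(478020 + u(253, 681))/(-103*(y + 297) - 257545) = (478020 + 1)/(-103*(870 + 297) - 257545) = 478021/(-103*1167 - 257545) = 478021/(-120201 - 257545) = 478021/(-377746) = 478021*(-1/377746) = -478021/377746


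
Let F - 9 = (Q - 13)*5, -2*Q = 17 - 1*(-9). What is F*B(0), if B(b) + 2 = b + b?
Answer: 242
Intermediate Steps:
Q = -13 (Q = -(17 - 1*(-9))/2 = -(17 + 9)/2 = -½*26 = -13)
B(b) = -2 + 2*b (B(b) = -2 + (b + b) = -2 + 2*b)
F = -121 (F = 9 + (-13 - 13)*5 = 9 - 26*5 = 9 - 130 = -121)
F*B(0) = -121*(-2 + 2*0) = -121*(-2 + 0) = -121*(-2) = 242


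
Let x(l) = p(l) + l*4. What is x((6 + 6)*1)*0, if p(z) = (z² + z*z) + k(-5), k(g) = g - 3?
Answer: 0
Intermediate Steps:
k(g) = -3 + g
p(z) = -8 + 2*z² (p(z) = (z² + z*z) + (-3 - 5) = (z² + z²) - 8 = 2*z² - 8 = -8 + 2*z²)
x(l) = -8 + 2*l² + 4*l (x(l) = (-8 + 2*l²) + l*4 = (-8 + 2*l²) + 4*l = -8 + 2*l² + 4*l)
x((6 + 6)*1)*0 = (-8 + 2*((6 + 6)*1)² + 4*((6 + 6)*1))*0 = (-8 + 2*(12*1)² + 4*(12*1))*0 = (-8 + 2*12² + 4*12)*0 = (-8 + 2*144 + 48)*0 = (-8 + 288 + 48)*0 = 328*0 = 0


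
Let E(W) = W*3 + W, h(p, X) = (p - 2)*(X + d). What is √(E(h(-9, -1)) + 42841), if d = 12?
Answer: √42357 ≈ 205.81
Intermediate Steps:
h(p, X) = (-2 + p)*(12 + X) (h(p, X) = (p - 2)*(X + 12) = (-2 + p)*(12 + X))
E(W) = 4*W (E(W) = 3*W + W = 4*W)
√(E(h(-9, -1)) + 42841) = √(4*(-24 - 2*(-1) + 12*(-9) - 1*(-9)) + 42841) = √(4*(-24 + 2 - 108 + 9) + 42841) = √(4*(-121) + 42841) = √(-484 + 42841) = √42357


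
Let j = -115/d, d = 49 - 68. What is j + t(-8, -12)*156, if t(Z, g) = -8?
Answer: -23597/19 ≈ -1241.9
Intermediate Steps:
d = -19
j = 115/19 (j = -115/(-19) = -115*(-1/19) = 115/19 ≈ 6.0526)
j + t(-8, -12)*156 = 115/19 - 8*156 = 115/19 - 1248 = -23597/19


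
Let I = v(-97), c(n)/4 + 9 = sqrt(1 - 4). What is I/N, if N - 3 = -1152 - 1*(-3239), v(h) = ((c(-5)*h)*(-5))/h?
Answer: 18/209 - 2*I*sqrt(3)/209 ≈ 0.086124 - 0.016575*I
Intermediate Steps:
c(n) = -36 + 4*I*sqrt(3) (c(n) = -36 + 4*sqrt(1 - 4) = -36 + 4*sqrt(-3) = -36 + 4*(I*sqrt(3)) = -36 + 4*I*sqrt(3))
v(h) = 180 - 20*I*sqrt(3) (v(h) = (((-36 + 4*I*sqrt(3))*h)*(-5))/h = ((h*(-36 + 4*I*sqrt(3)))*(-5))/h = (-5*h*(-36 + 4*I*sqrt(3)))/h = 180 - 20*I*sqrt(3))
N = 2090 (N = 3 + (-1152 - 1*(-3239)) = 3 + (-1152 + 3239) = 3 + 2087 = 2090)
I = 180 - 20*I*sqrt(3) ≈ 180.0 - 34.641*I
I/N = (180 - 20*I*sqrt(3))/2090 = (180 - 20*I*sqrt(3))*(1/2090) = 18/209 - 2*I*sqrt(3)/209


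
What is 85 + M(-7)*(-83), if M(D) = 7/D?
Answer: 168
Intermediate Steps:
85 + M(-7)*(-83) = 85 + (7/(-7))*(-83) = 85 + (7*(-⅐))*(-83) = 85 - 1*(-83) = 85 + 83 = 168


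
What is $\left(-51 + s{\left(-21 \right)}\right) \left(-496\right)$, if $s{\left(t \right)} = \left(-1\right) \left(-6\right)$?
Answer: $22320$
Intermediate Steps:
$s{\left(t \right)} = 6$
$\left(-51 + s{\left(-21 \right)}\right) \left(-496\right) = \left(-51 + 6\right) \left(-496\right) = \left(-45\right) \left(-496\right) = 22320$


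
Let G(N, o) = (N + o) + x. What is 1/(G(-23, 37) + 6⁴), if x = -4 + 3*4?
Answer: 1/1318 ≈ 0.00075873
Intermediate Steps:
x = 8 (x = -4 + 12 = 8)
G(N, o) = 8 + N + o (G(N, o) = (N + o) + 8 = 8 + N + o)
1/(G(-23, 37) + 6⁴) = 1/((8 - 23 + 37) + 6⁴) = 1/(22 + 1296) = 1/1318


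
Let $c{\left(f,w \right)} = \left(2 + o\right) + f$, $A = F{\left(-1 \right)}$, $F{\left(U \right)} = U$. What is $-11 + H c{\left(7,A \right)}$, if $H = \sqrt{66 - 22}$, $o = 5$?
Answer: $-11 + 28 \sqrt{11} \approx 81.865$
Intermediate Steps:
$A = -1$
$H = 2 \sqrt{11}$ ($H = \sqrt{44} = 2 \sqrt{11} \approx 6.6332$)
$c{\left(f,w \right)} = 7 + f$ ($c{\left(f,w \right)} = \left(2 + 5\right) + f = 7 + f$)
$-11 + H c{\left(7,A \right)} = -11 + 2 \sqrt{11} \left(7 + 7\right) = -11 + 2 \sqrt{11} \cdot 14 = -11 + 28 \sqrt{11}$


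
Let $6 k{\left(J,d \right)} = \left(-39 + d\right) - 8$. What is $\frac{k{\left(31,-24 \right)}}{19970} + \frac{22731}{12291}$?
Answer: $\frac{907585253}{490902540} \approx 1.8488$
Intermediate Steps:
$k{\left(J,d \right)} = - \frac{47}{6} + \frac{d}{6}$ ($k{\left(J,d \right)} = \frac{\left(-39 + d\right) - 8}{6} = \frac{-47 + d}{6} = - \frac{47}{6} + \frac{d}{6}$)
$\frac{k{\left(31,-24 \right)}}{19970} + \frac{22731}{12291} = \frac{- \frac{47}{6} + \frac{1}{6} \left(-24\right)}{19970} + \frac{22731}{12291} = \left(- \frac{47}{6} - 4\right) \frac{1}{19970} + 22731 \cdot \frac{1}{12291} = \left(- \frac{71}{6}\right) \frac{1}{19970} + \frac{7577}{4097} = - \frac{71}{119820} + \frac{7577}{4097} = \frac{907585253}{490902540}$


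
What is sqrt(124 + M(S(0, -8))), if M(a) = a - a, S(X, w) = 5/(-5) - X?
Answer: 2*sqrt(31) ≈ 11.136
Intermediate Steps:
S(X, w) = -1 - X (S(X, w) = 5*(-1/5) - X = -1 - X)
M(a) = 0
sqrt(124 + M(S(0, -8))) = sqrt(124 + 0) = sqrt(124) = 2*sqrt(31)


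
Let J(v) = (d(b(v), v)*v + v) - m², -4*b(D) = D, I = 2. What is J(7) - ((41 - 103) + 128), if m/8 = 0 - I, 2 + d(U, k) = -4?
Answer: -357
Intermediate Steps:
b(D) = -D/4
d(U, k) = -6 (d(U, k) = -2 - 4 = -6)
m = -16 (m = 8*(0 - 1*2) = 8*(0 - 2) = 8*(-2) = -16)
J(v) = -256 - 5*v (J(v) = (-6*v + v) - 1*(-16)² = -5*v - 1*256 = -5*v - 256 = -256 - 5*v)
J(7) - ((41 - 103) + 128) = (-256 - 5*7) - ((41 - 103) + 128) = (-256 - 35) - (-62 + 128) = -291 - 1*66 = -291 - 66 = -357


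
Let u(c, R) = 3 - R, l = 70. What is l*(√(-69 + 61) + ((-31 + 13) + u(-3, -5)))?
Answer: -700 + 140*I*√2 ≈ -700.0 + 197.99*I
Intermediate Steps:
l*(√(-69 + 61) + ((-31 + 13) + u(-3, -5))) = 70*(√(-69 + 61) + ((-31 + 13) + (3 - 1*(-5)))) = 70*(√(-8) + (-18 + (3 + 5))) = 70*(2*I*√2 + (-18 + 8)) = 70*(2*I*√2 - 10) = 70*(-10 + 2*I*√2) = -700 + 140*I*√2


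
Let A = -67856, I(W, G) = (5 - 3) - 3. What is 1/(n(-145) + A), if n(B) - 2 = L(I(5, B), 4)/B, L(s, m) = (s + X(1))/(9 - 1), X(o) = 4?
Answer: -1160/78710643 ≈ -1.4738e-5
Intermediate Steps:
I(W, G) = -1 (I(W, G) = 2 - 3 = -1)
L(s, m) = ½ + s/8 (L(s, m) = (s + 4)/(9 - 1) = (4 + s)/8 = (4 + s)*(⅛) = ½ + s/8)
n(B) = 2 + 3/(8*B) (n(B) = 2 + (½ + (⅛)*(-1))/B = 2 + (½ - ⅛)/B = 2 + 3/(8*B))
1/(n(-145) + A) = 1/((2 + (3/8)/(-145)) - 67856) = 1/((2 + (3/8)*(-1/145)) - 67856) = 1/((2 - 3/1160) - 67856) = 1/(2317/1160 - 67856) = 1/(-78710643/1160) = -1160/78710643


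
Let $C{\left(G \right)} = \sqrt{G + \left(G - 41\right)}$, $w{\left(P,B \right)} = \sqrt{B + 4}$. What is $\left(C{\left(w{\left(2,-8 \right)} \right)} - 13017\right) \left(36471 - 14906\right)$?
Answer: $-280711605 + 21565 \sqrt{-41 + 4 i} \approx -2.8071 \cdot 10^{8} + 1.3825 \cdot 10^{5} i$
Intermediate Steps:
$w{\left(P,B \right)} = \sqrt{4 + B}$
$C{\left(G \right)} = \sqrt{-41 + 2 G}$ ($C{\left(G \right)} = \sqrt{G + \left(-41 + G\right)} = \sqrt{-41 + 2 G}$)
$\left(C{\left(w{\left(2,-8 \right)} \right)} - 13017\right) \left(36471 - 14906\right) = \left(\sqrt{-41 + 2 \sqrt{4 - 8}} - 13017\right) \left(36471 - 14906\right) = \left(\sqrt{-41 + 2 \sqrt{-4}} - 13017\right) 21565 = \left(\sqrt{-41 + 2 \cdot 2 i} - 13017\right) 21565 = \left(\sqrt{-41 + 4 i} - 13017\right) 21565 = \left(-13017 + \sqrt{-41 + 4 i}\right) 21565 = -280711605 + 21565 \sqrt{-41 + 4 i}$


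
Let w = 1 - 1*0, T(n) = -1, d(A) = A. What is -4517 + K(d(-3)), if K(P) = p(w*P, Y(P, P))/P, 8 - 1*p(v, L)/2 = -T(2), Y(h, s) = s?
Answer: -13565/3 ≈ -4521.7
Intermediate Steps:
w = 1 (w = 1 + 0 = 1)
p(v, L) = 14 (p(v, L) = 16 - (-2)*(-1) = 16 - 2*1 = 16 - 2 = 14)
K(P) = 14/P
-4517 + K(d(-3)) = -4517 + 14/(-3) = -4517 + 14*(-⅓) = -4517 - 14/3 = -13565/3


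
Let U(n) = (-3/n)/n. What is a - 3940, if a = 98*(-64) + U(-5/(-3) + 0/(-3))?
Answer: -255327/25 ≈ -10213.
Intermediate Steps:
U(n) = -3/n**2
a = -156827/25 (a = 98*(-64) - 3/(-5/(-3) + 0/(-3))**2 = -6272 - 3/(-5*(-1/3) + 0*(-1/3))**2 = -6272 - 3/(5/3 + 0)**2 = -6272 - 3/(5/3)**2 = -6272 - 3*9/25 = -6272 - 27/25 = -156827/25 ≈ -6273.1)
a - 3940 = -156827/25 - 3940 = -255327/25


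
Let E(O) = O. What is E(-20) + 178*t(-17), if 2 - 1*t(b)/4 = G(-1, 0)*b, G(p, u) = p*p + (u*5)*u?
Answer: 13508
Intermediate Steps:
G(p, u) = p² + 5*u² (G(p, u) = p² + (5*u)*u = p² + 5*u²)
t(b) = 8 - 4*b (t(b) = 8 - 4*((-1)² + 5*0²)*b = 8 - 4*(1 + 5*0)*b = 8 - 4*(1 + 0)*b = 8 - 4*b)
E(-20) + 178*t(-17) = -20 + 178*(8 - 4*(-17)) = -20 + 178*(8 + 68) = -20 + 178*76 = -20 + 13528 = 13508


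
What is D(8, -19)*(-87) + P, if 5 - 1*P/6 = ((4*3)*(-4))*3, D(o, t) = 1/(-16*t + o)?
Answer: 92947/104 ≈ 893.72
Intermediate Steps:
D(o, t) = 1/(o - 16*t)
P = 894 (P = 30 - 6*(4*3)*(-4)*3 = 30 - 6*12*(-4)*3 = 30 - (-288)*3 = 30 - 6*(-144) = 30 + 864 = 894)
D(8, -19)*(-87) + P = -87/(8 - 16*(-19)) + 894 = -87/(8 + 304) + 894 = -87/312 + 894 = (1/312)*(-87) + 894 = -29/104 + 894 = 92947/104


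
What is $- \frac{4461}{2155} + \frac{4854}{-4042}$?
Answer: $- \frac{14245866}{4355255} \approx -3.271$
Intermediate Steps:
$- \frac{4461}{2155} + \frac{4854}{-4042} = \left(-4461\right) \frac{1}{2155} + 4854 \left(- \frac{1}{4042}\right) = - \frac{4461}{2155} - \frac{2427}{2021} = - \frac{14245866}{4355255}$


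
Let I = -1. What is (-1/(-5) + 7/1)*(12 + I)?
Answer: 396/5 ≈ 79.200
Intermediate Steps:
(-1/(-5) + 7/1)*(12 + I) = (-1/(-5) + 7/1)*(12 - 1) = (-1*(-⅕) + 7*1)*11 = (⅕ + 7)*11 = (36/5)*11 = 396/5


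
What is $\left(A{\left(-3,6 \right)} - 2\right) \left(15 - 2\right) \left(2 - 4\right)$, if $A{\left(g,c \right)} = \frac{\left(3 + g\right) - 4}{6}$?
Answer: $\frac{208}{3} \approx 69.333$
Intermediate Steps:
$A{\left(g,c \right)} = - \frac{1}{6} + \frac{g}{6}$ ($A{\left(g,c \right)} = \left(-1 + g\right) \frac{1}{6} = - \frac{1}{6} + \frac{g}{6}$)
$\left(A{\left(-3,6 \right)} - 2\right) \left(15 - 2\right) \left(2 - 4\right) = \left(\left(- \frac{1}{6} + \frac{1}{6} \left(-3\right)\right) - 2\right) \left(15 - 2\right) \left(2 - 4\right) = \left(\left(- \frac{1}{6} - \frac{1}{2}\right) - 2\right) 13 \left(-2\right) = \left(- \frac{2}{3} - 2\right) \left(-26\right) = \left(- \frac{8}{3}\right) \left(-26\right) = \frac{208}{3}$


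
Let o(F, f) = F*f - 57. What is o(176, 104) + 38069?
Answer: 56316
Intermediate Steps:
o(F, f) = -57 + F*f
o(176, 104) + 38069 = (-57 + 176*104) + 38069 = (-57 + 18304) + 38069 = 18247 + 38069 = 56316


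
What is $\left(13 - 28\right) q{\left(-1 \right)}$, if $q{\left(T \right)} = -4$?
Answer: $60$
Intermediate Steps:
$\left(13 - 28\right) q{\left(-1 \right)} = \left(13 - 28\right) \left(-4\right) = \left(-15\right) \left(-4\right) = 60$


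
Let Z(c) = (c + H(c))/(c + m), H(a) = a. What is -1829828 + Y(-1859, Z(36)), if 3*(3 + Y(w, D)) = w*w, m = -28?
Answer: -2033612/3 ≈ -6.7787e+5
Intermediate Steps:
Z(c) = 2*c/(-28 + c) (Z(c) = (c + c)/(c - 28) = (2*c)/(-28 + c) = 2*c/(-28 + c))
Y(w, D) = -3 + w²/3 (Y(w, D) = -3 + (w*w)/3 = -3 + w²/3)
-1829828 + Y(-1859, Z(36)) = -1829828 + (-3 + (⅓)*(-1859)²) = -1829828 + (-3 + (⅓)*3455881) = -1829828 + (-3 + 3455881/3) = -1829828 + 3455872/3 = -2033612/3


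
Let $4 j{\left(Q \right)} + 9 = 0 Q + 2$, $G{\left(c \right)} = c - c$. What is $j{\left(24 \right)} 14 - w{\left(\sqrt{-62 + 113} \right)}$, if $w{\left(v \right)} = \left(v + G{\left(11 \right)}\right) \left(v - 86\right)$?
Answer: $- \frac{151}{2} + 86 \sqrt{51} \approx 538.66$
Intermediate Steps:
$G{\left(c \right)} = 0$
$j{\left(Q \right)} = - \frac{7}{4}$ ($j{\left(Q \right)} = - \frac{9}{4} + \frac{0 Q + 2}{4} = - \frac{9}{4} + \frac{0 + 2}{4} = - \frac{9}{4} + \frac{1}{4} \cdot 2 = - \frac{9}{4} + \frac{1}{2} = - \frac{7}{4}$)
$w{\left(v \right)} = v \left(-86 + v\right)$ ($w{\left(v \right)} = \left(v + 0\right) \left(v - 86\right) = v \left(-86 + v\right)$)
$j{\left(24 \right)} 14 - w{\left(\sqrt{-62 + 113} \right)} = \left(- \frac{7}{4}\right) 14 - \sqrt{-62 + 113} \left(-86 + \sqrt{-62 + 113}\right) = - \frac{49}{2} - \sqrt{51} \left(-86 + \sqrt{51}\right)$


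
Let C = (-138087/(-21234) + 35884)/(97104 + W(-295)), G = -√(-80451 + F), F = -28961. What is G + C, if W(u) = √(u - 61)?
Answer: 3083452323378/8342473350427 - 2*I*√27353 - 254032981*I*√89/33369893401708 ≈ 0.36961 - 330.77*I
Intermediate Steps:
W(u) = √(-61 + u)
G = -2*I*√27353 (G = -√(-80451 - 28961) = -√(-109412) = -2*I*√27353 ≈ -330.77*I)
C = 254032981/(7078*(97104 + 2*I*√89)) (C = (-138087/(-21234) + 35884)/(97104 + √(-61 - 295)) = (-138087*(-1/21234) + 35884)/(97104 + √(-356)) = (46029/7078 + 35884)/(97104 + 2*I*√89) = 254032981/(7078*(97104 + 2*I*√89)) ≈ 0.36961 - 7.1818e-5*I)
G + C = -2*I*√27353 + (3083452323378/8342473350427 - 254032981*I*√89/33369893401708) = 3083452323378/8342473350427 - 2*I*√27353 - 254032981*I*√89/33369893401708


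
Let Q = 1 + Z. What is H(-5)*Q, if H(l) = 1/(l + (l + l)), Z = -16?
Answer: 1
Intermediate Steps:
H(l) = 1/(3*l) (H(l) = 1/(l + 2*l) = 1/(3*l))
Q = -15 (Q = 1 - 16 = -15)
H(-5)*Q = ((⅓)/(-5))*(-15) = ((⅓)*(-⅕))*(-15) = -1/15*(-15) = 1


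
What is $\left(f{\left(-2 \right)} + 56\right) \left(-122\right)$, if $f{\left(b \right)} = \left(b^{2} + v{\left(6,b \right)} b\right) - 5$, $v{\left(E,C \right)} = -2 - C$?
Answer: $-6710$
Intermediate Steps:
$f{\left(b \right)} = -5 + b^{2} + b \left(-2 - b\right)$ ($f{\left(b \right)} = \left(b^{2} + \left(-2 - b\right) b\right) - 5 = \left(b^{2} + b \left(-2 - b\right)\right) - 5 = -5 + b^{2} + b \left(-2 - b\right)$)
$\left(f{\left(-2 \right)} + 56\right) \left(-122\right) = \left(\left(-5 - -4\right) + 56\right) \left(-122\right) = \left(\left(-5 + 4\right) + 56\right) \left(-122\right) = \left(-1 + 56\right) \left(-122\right) = 55 \left(-122\right) = -6710$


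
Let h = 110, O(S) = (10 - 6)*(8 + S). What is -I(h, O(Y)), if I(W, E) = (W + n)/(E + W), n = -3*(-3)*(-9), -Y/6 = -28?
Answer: -29/814 ≈ -0.035627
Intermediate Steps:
Y = 168 (Y = -6*(-28) = 168)
O(S) = 32 + 4*S (O(S) = 4*(8 + S) = 32 + 4*S)
n = -81 (n = 9*(-9) = -81)
I(W, E) = (-81 + W)/(E + W) (I(W, E) = (W - 81)/(E + W) = (-81 + W)/(E + W))
-I(h, O(Y)) = -(-81 + 110)/((32 + 4*168) + 110) = -29/((32 + 672) + 110) = -29/(704 + 110) = -29/814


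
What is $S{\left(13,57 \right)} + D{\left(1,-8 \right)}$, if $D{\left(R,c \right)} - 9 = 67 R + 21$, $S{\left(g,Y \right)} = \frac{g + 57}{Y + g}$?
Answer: $98$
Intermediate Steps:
$S{\left(g,Y \right)} = \frac{57 + g}{Y + g}$
$D{\left(R,c \right)} = 30 + 67 R$ ($D{\left(R,c \right)} = 9 + \left(67 R + 21\right) = 9 + \left(21 + 67 R\right) = 30 + 67 R$)
$S{\left(13,57 \right)} + D{\left(1,-8 \right)} = \frac{57 + 13}{57 + 13} + \left(30 + 67 \cdot 1\right) = \frac{1}{70} \cdot 70 + \left(30 + 67\right) = \frac{1}{70} \cdot 70 + 97 = 1 + 97 = 98$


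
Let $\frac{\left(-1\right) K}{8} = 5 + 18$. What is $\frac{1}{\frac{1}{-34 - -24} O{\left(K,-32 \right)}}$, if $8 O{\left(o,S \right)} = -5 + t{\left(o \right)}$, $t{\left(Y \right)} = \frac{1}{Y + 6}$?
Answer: $\frac{14240}{891} \approx 15.982$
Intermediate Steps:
$t{\left(Y \right)} = \frac{1}{6 + Y}$
$K = -184$ ($K = - 8 \left(5 + 18\right) = \left(-8\right) 23 = -184$)
$O{\left(o,S \right)} = - \frac{5}{8} + \frac{1}{8 \left(6 + o\right)}$ ($O{\left(o,S \right)} = \frac{-5 + \frac{1}{6 + o}}{8} = - \frac{5}{8} + \frac{1}{8 \left(6 + o\right)}$)
$\frac{1}{\frac{1}{-34 - -24} O{\left(K,-32 \right)}} = \frac{1}{\frac{1}{-34 - -24} \frac{-29 - -920}{8 \left(6 - 184\right)}} = \frac{1}{\frac{1}{-34 + 24} \frac{-29 + 920}{8 \left(-178\right)}} = \frac{1}{\frac{1}{-10} \cdot \frac{1}{8} \left(- \frac{1}{178}\right) 891} = \frac{1}{\left(- \frac{1}{10}\right) \left(- \frac{891}{1424}\right)} = \frac{1}{\frac{891}{14240}} = \frac{14240}{891}$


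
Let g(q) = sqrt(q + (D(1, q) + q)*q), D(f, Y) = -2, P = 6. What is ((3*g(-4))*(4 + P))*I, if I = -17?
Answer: -1020*sqrt(5) ≈ -2280.8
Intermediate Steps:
g(q) = sqrt(q + q*(-2 + q)) (g(q) = sqrt(q + (-2 + q)*q) = sqrt(q + q*(-2 + q)))
((3*g(-4))*(4 + P))*I = ((3*sqrt(-4*(-1 - 4)))*(4 + 6))*(-17) = ((3*sqrt(-4*(-5)))*10)*(-17) = ((3*sqrt(20))*10)*(-17) = ((3*(2*sqrt(5)))*10)*(-17) = ((6*sqrt(5))*10)*(-17) = (60*sqrt(5))*(-17) = -1020*sqrt(5)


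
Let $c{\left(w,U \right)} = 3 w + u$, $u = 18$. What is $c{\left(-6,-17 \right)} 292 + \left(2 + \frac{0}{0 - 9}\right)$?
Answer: $2$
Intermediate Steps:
$c{\left(w,U \right)} = 18 + 3 w$ ($c{\left(w,U \right)} = 3 w + 18 = 18 + 3 w$)
$c{\left(-6,-17 \right)} 292 + \left(2 + \frac{0}{0 - 9}\right) = \left(18 + 3 \left(-6\right)\right) 292 + \left(2 + \frac{0}{0 - 9}\right) = \left(18 - 18\right) 292 + \left(2 + \frac{0}{-9}\right) = 0 \cdot 292 + \left(2 + 0 \left(- \frac{1}{9}\right)\right) = 0 + \left(2 + 0\right) = 0 + 2 = 2$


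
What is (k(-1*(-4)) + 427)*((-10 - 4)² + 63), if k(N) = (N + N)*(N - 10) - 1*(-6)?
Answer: 99715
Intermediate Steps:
k(N) = 6 + 2*N*(-10 + N) (k(N) = (2*N)*(-10 + N) + 6 = 2*N*(-10 + N) + 6 = 6 + 2*N*(-10 + N))
(k(-1*(-4)) + 427)*((-10 - 4)² + 63) = ((6 - (-20)*(-4) + 2*(-1*(-4))²) + 427)*((-10 - 4)² + 63) = ((6 - 20*4 + 2*4²) + 427)*((-14)² + 63) = ((6 - 80 + 2*16) + 427)*(196 + 63) = ((6 - 80 + 32) + 427)*259 = (-42 + 427)*259 = 385*259 = 99715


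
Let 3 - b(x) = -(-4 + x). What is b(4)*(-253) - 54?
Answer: -813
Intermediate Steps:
b(x) = -1 + x (b(x) = 3 - (-1)*(-4 + x) = 3 - (4 - x) = 3 + (-4 + x) = -1 + x)
b(4)*(-253) - 54 = (-1 + 4)*(-253) - 54 = 3*(-253) - 54 = -759 - 54 = -813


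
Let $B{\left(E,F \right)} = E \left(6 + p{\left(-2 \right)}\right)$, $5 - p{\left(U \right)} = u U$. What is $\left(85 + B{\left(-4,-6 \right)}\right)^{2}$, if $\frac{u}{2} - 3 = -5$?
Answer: $5329$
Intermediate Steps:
$u = -4$ ($u = 6 + 2 \left(-5\right) = 6 - 10 = -4$)
$p{\left(U \right)} = 5 + 4 U$ ($p{\left(U \right)} = 5 - - 4 U = 5 + 4 U$)
$B{\left(E,F \right)} = 3 E$ ($B{\left(E,F \right)} = E \left(6 + \left(5 + 4 \left(-2\right)\right)\right) = E \left(6 + \left(5 - 8\right)\right) = E \left(6 - 3\right) = E 3 = 3 E$)
$\left(85 + B{\left(-4,-6 \right)}\right)^{2} = \left(85 + 3 \left(-4\right)\right)^{2} = \left(85 - 12\right)^{2} = 73^{2} = 5329$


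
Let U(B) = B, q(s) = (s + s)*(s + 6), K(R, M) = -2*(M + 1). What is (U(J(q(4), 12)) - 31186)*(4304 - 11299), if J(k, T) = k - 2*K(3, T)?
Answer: 217222730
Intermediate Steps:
K(R, M) = -2 - 2*M (K(R, M) = -2*(1 + M) = -2 - 2*M)
q(s) = 2*s*(6 + s) (q(s) = (2*s)*(6 + s) = 2*s*(6 + s))
J(k, T) = 4 + k + 4*T (J(k, T) = k - 2*(-2 - 2*T) = k + (4 + 4*T) = 4 + k + 4*T)
(U(J(q(4), 12)) - 31186)*(4304 - 11299) = ((4 + 2*4*(6 + 4) + 4*12) - 31186)*(4304 - 11299) = ((4 + 2*4*10 + 48) - 31186)*(-6995) = ((4 + 80 + 48) - 31186)*(-6995) = (132 - 31186)*(-6995) = -31054*(-6995) = 217222730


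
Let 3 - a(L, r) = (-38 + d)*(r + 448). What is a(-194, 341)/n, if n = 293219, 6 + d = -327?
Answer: 292722/293219 ≈ 0.99831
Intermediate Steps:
d = -333 (d = -6 - 327 = -333)
a(L, r) = 166211 + 371*r (a(L, r) = 3 - (-38 - 333)*(r + 448) = 3 - (-371)*(448 + r) = 3 - (-166208 - 371*r) = 3 + (166208 + 371*r) = 166211 + 371*r)
a(-194, 341)/n = (166211 + 371*341)/293219 = (166211 + 126511)*(1/293219) = 292722*(1/293219) = 292722/293219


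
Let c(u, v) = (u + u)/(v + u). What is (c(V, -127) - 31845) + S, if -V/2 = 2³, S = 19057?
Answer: -1828652/143 ≈ -12788.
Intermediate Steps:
V = -16 (V = -2*2³ = -2*8 = -16)
c(u, v) = 2*u/(u + v) (c(u, v) = (2*u)/(u + v) = 2*u/(u + v))
(c(V, -127) - 31845) + S = (2*(-16)/(-16 - 127) - 31845) + 19057 = (2*(-16)/(-143) - 31845) + 19057 = (2*(-16)*(-1/143) - 31845) + 19057 = (32/143 - 31845) + 19057 = -4553803/143 + 19057 = -1828652/143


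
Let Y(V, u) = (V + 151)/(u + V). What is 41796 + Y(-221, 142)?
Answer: 3301954/79 ≈ 41797.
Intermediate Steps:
Y(V, u) = (151 + V)/(V + u)
41796 + Y(-221, 142) = 41796 + (151 - 221)/(-221 + 142) = 41796 - 70/(-79) = 41796 - 1/79*(-70) = 41796 + 70/79 = 3301954/79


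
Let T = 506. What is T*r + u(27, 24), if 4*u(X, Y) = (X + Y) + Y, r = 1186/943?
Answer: 107443/164 ≈ 655.14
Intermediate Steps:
r = 1186/943 (r = 1186*(1/943) = 1186/943 ≈ 1.2577)
u(X, Y) = Y/2 + X/4 (u(X, Y) = ((X + Y) + Y)/4 = (X + 2*Y)/4 = Y/2 + X/4)
T*r + u(27, 24) = 506*(1186/943) + ((½)*24 + (¼)*27) = 26092/41 + (12 + 27/4) = 26092/41 + 75/4 = 107443/164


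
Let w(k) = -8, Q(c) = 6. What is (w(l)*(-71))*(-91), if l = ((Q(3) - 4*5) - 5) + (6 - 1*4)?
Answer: -51688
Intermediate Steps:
l = -17 (l = ((6 - 4*5) - 5) + (6 - 1*4) = ((6 - 20) - 5) + (6 - 4) = (-14 - 5) + 2 = -19 + 2 = -17)
(w(l)*(-71))*(-91) = -8*(-71)*(-91) = 568*(-91) = -51688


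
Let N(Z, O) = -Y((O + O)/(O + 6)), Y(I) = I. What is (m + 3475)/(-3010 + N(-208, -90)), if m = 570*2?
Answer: -6461/4217 ≈ -1.5321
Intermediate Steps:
m = 1140
N(Z, O) = -2*O/(6 + O) (N(Z, O) = -(O + O)/(O + 6) = -2*O/(6 + O))
(m + 3475)/(-3010 + N(-208, -90)) = (1140 + 3475)/(-3010 - 2*(-90)/(6 - 90)) = 4615/(-3010 - 2*(-90)/(-84)) = 4615/(-3010 - 2*(-90)*(-1/84)) = 4615/(-3010 - 15/7) = 4615/(-21085/7) = 4615*(-7/21085) = -6461/4217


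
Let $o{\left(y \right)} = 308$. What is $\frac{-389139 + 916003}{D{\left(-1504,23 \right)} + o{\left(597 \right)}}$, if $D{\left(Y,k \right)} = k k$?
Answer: $\frac{526864}{837} \approx 629.47$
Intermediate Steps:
$D{\left(Y,k \right)} = k^{2}$
$\frac{-389139 + 916003}{D{\left(-1504,23 \right)} + o{\left(597 \right)}} = \frac{-389139 + 916003}{23^{2} + 308} = \frac{526864}{529 + 308} = \frac{526864}{837}$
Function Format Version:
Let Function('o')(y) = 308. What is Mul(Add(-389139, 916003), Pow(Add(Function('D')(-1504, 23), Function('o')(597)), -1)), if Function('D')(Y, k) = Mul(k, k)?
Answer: Rational(526864, 837) ≈ 629.47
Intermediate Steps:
Function('D')(Y, k) = Pow(k, 2)
Mul(Add(-389139, 916003), Pow(Add(Function('D')(-1504, 23), Function('o')(597)), -1)) = Mul(Add(-389139, 916003), Pow(Add(Pow(23, 2), 308), -1)) = Mul(526864, Pow(Add(529, 308), -1)) = Mul(526864, Pow(837, -1)) = Mul(526864, Rational(1, 837)) = Rational(526864, 837)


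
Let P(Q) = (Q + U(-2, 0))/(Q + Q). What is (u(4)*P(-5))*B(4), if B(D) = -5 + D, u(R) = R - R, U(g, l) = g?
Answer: 0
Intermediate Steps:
u(R) = 0
P(Q) = (-2 + Q)/(2*Q) (P(Q) = (Q - 2)/(Q + Q) = (-2 + Q)/((2*Q)) = (-2 + Q)*(1/(2*Q)) = (-2 + Q)/(2*Q))
(u(4)*P(-5))*B(4) = (0*((1/2)*(-2 - 5)/(-5)))*(-5 + 4) = (0*((1/2)*(-1/5)*(-7)))*(-1) = (0*(7/10))*(-1) = 0*(-1) = 0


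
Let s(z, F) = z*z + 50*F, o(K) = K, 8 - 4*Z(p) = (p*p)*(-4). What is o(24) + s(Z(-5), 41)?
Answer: 2803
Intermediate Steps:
Z(p) = 2 + p**2 (Z(p) = 2 - p*p*(-4)/4 = 2 - p**2*(-4)/4 = 2 - (-1)*p**2 = 2 + p**2)
s(z, F) = z**2 + 50*F
o(24) + s(Z(-5), 41) = 24 + ((2 + (-5)**2)**2 + 50*41) = 24 + ((2 + 25)**2 + 2050) = 24 + (27**2 + 2050) = 24 + (729 + 2050) = 24 + 2779 = 2803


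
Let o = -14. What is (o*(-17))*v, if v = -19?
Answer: -4522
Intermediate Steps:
(o*(-17))*v = -14*(-17)*(-19) = 238*(-19) = -4522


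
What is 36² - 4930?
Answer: -3634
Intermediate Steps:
36² - 4930 = 1296 - 4930 = -3634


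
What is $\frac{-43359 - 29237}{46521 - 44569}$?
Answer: $- \frac{18149}{488} \approx -37.191$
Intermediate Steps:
$\frac{-43359 - 29237}{46521 - 44569} = - \frac{72596}{1952} = \left(-72596\right) \frac{1}{1952} = - \frac{18149}{488}$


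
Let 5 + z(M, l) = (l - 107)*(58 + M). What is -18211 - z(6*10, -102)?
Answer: 6456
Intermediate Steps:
z(M, l) = -5 + (-107 + l)*(58 + M) (z(M, l) = -5 + (l - 107)*(58 + M) = -5 + (-107 + l)*(58 + M))
-18211 - z(6*10, -102) = -18211 - (-6211 - 642*10 + 58*(-102) + (6*10)*(-102)) = -18211 - (-6211 - 107*60 - 5916 + 60*(-102)) = -18211 - (-6211 - 6420 - 5916 - 6120) = -18211 - 1*(-24667) = -18211 + 24667 = 6456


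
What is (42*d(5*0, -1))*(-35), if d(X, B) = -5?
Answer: 7350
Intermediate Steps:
(42*d(5*0, -1))*(-35) = (42*(-5))*(-35) = -210*(-35) = 7350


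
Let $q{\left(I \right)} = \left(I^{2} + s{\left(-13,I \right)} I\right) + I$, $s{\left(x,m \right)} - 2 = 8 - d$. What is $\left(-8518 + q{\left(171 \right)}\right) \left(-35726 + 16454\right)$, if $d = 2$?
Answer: $-429033264$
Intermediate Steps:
$s{\left(x,m \right)} = 8$ ($s{\left(x,m \right)} = 2 + \left(8 - 2\right) = 2 + 6 = 8$)
$q{\left(I \right)} = I^{2} + 9 I$ ($q{\left(I \right)} = \left(I^{2} + 8 I\right) + I = I^{2} + 9 I$)
$\left(-8518 + q{\left(171 \right)}\right) \left(-35726 + 16454\right) = \left(-8518 + 171 \left(9 + 171\right)\right) \left(-35726 + 16454\right) = \left(-8518 + 171 \cdot 180\right) \left(-19272\right) = \left(-8518 + 30780\right) \left(-19272\right) = 22262 \left(-19272\right) = -429033264$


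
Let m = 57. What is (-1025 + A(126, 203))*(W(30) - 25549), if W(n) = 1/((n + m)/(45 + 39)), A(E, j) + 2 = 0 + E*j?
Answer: -18189664043/29 ≈ -6.2723e+8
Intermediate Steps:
A(E, j) = -2 + E*j (A(E, j) = -2 + (0 + E*j) = -2 + E*j)
W(n) = 1/(19/28 + n/84) (W(n) = 1/((n + 57)/(45 + 39)) = 1/((57 + n)/84) = 1/((57 + n)*(1/84)) = 1/(19/28 + n/84))
(-1025 + A(126, 203))*(W(30) - 25549) = (-1025 + (-2 + 126*203))*(84/(57 + 30) - 25549) = (-1025 + (-2 + 25578))*(84/87 - 25549) = (-1025 + 25576)*(84*(1/87) - 25549) = 24551*(28/29 - 25549) = 24551*(-740893/29) = -18189664043/29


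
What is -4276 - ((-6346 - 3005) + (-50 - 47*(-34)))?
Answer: 3527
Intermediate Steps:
-4276 - ((-6346 - 3005) + (-50 - 47*(-34))) = -4276 - (-9351 + (-50 + 1598)) = -4276 - (-9351 + 1548) = -4276 - 1*(-7803) = -4276 + 7803 = 3527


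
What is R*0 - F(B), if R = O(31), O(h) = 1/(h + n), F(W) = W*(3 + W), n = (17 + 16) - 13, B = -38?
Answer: -1330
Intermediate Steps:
n = 20 (n = 33 - 13 = 20)
O(h) = 1/(20 + h) (O(h) = 1/(h + 20) = 1/(20 + h))
R = 1/51 (R = 1/(20 + 31) = 1/51 ≈ 0.019608)
R*0 - F(B) = (1/51)*0 - (-38)*(3 - 38) = 0 - (-38)*(-35) = 0 - 1*1330 = 0 - 1330 = -1330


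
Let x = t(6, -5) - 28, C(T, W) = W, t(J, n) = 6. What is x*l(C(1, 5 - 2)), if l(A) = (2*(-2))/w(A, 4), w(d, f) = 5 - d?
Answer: 44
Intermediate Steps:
l(A) = -4/(5 - A) (l(A) = (2*(-2))/(5 - A) = -4/(5 - A))
x = -22 (x = 6 - 28 = -22)
x*l(C(1, 5 - 2)) = -88/(-5 + (5 - 2)) = -88/(-5 + 3) = -88/(-2) = -88*(-1)/2 = -22*(-2) = 44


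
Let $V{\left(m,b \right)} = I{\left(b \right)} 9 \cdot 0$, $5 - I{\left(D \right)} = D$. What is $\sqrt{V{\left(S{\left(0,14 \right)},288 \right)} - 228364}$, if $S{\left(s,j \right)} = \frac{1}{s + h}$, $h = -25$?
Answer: $2 i \sqrt{57091} \approx 477.87 i$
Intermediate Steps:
$I{\left(D \right)} = 5 - D$
$S{\left(s,j \right)} = \frac{1}{-25 + s}$ ($S{\left(s,j \right)} = \frac{1}{s - 25} = \frac{1}{-25 + s}$)
$V{\left(m,b \right)} = 0$ ($V{\left(m,b \right)} = \left(5 - b\right) 9 \cdot 0 = \left(45 - 9 b\right) 0 = 0$)
$\sqrt{V{\left(S{\left(0,14 \right)},288 \right)} - 228364} = \sqrt{0 - 228364} = \sqrt{-228364} = 2 i \sqrt{57091}$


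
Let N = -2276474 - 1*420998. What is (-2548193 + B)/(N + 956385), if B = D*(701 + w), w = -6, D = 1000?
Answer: 1853193/1741087 ≈ 1.0644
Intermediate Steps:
N = -2697472 (N = -2276474 - 420998 = -2697472)
B = 695000 (B = 1000*(701 - 6) = 1000*695 = 695000)
(-2548193 + B)/(N + 956385) = (-2548193 + 695000)/(-2697472 + 956385) = -1853193/(-1741087) = -1853193*(-1/1741087) = 1853193/1741087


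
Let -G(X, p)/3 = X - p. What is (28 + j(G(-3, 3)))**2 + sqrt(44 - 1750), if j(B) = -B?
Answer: 100 + I*sqrt(1706) ≈ 100.0 + 41.304*I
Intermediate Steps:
G(X, p) = -3*X + 3*p (G(X, p) = -3*(X - p) = -3*X + 3*p)
(28 + j(G(-3, 3)))**2 + sqrt(44 - 1750) = (28 - (-3*(-3) + 3*3))**2 + sqrt(44 - 1750) = (28 - (9 + 9))**2 + sqrt(-1706) = (28 - 1*18)**2 + I*sqrt(1706) = (28 - 18)**2 + I*sqrt(1706) = 10**2 + I*sqrt(1706) = 100 + I*sqrt(1706)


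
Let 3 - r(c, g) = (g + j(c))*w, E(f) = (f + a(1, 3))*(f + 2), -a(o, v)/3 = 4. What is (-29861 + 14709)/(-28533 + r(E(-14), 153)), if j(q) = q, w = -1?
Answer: 15152/28065 ≈ 0.53989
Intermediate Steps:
a(o, v) = -12 (a(o, v) = -3*4 = -12)
E(f) = (-12 + f)*(2 + f) (E(f) = (f - 12)*(f + 2) = (-12 + f)*(2 + f))
r(c, g) = 3 + c + g (r(c, g) = 3 - (g + c)*(-1) = 3 - (c + g)*(-1) = 3 - (-c - g) = 3 + (c + g) = 3 + c + g)
(-29861 + 14709)/(-28533 + r(E(-14), 153)) = (-29861 + 14709)/(-28533 + (3 + (-24 + (-14)**2 - 10*(-14)) + 153)) = -15152/(-28533 + (3 + (-24 + 196 + 140) + 153)) = -15152/(-28533 + (3 + 312 + 153)) = -15152/(-28533 + 468) = -15152/(-28065) = -15152*(-1/28065) = 15152/28065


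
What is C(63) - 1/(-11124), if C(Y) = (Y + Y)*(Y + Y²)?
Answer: 5651347969/11124 ≈ 5.0803e+5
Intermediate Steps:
C(Y) = 2*Y*(Y + Y²) (C(Y) = (2*Y)*(Y + Y²) = 2*Y*(Y + Y²))
C(63) - 1/(-11124) = 2*63²*(1 + 63) - 1/(-11124) = 2*3969*64 - 1*(-1/11124) = 508032 + 1/11124 = 5651347969/11124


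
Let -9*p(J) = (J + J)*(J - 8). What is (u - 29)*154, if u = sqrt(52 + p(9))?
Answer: -4466 + 770*sqrt(2) ≈ -3377.1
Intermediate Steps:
p(J) = -2*J*(-8 + J)/9 (p(J) = -(J + J)*(J - 8)/9 = -2*J*(-8 + J)/9)
u = 5*sqrt(2) (u = sqrt(52 + (2/9)*9*(8 - 1*9)) = sqrt(52 + (2/9)*9*(8 - 9)) = sqrt(52 + (2/9)*9*(-1)) = sqrt(52 - 2) = sqrt(50) = 5*sqrt(2) ≈ 7.0711)
(u - 29)*154 = (5*sqrt(2) - 29)*154 = (-29 + 5*sqrt(2))*154 = -4466 + 770*sqrt(2)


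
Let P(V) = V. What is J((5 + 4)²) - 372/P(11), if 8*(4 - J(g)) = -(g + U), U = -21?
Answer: -491/22 ≈ -22.318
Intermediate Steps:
J(g) = 11/8 + g/8 (J(g) = 4 - (-1)*(g - 21)/8 = 4 - (-1)*(-21 + g)/8 = 4 - (21 - g)/8 = 4 + (-21/8 + g/8) = 11/8 + g/8)
J((5 + 4)²) - 372/P(11) = (11/8 + (5 + 4)²/8) - 372/11 = (11/8 + (⅛)*9²) - 372/11 = (11/8 + (⅛)*81) - 1*372/11 = (11/8 + 81/8) - 372/11 = 23/2 - 372/11 = -491/22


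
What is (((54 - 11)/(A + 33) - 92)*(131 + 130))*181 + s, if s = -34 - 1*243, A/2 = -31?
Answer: -4416496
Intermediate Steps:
A = -62 (A = 2*(-31) = -62)
s = -277 (s = -34 - 243 = -277)
(((54 - 11)/(A + 33) - 92)*(131 + 130))*181 + s = (((54 - 11)/(-62 + 33) - 92)*(131 + 130))*181 - 277 = ((43/(-29) - 92)*261)*181 - 277 = ((43*(-1/29) - 92)*261)*181 - 277 = ((-43/29 - 92)*261)*181 - 277 = -2711/29*261*181 - 277 = -24399*181 - 277 = -4416219 - 277 = -4416496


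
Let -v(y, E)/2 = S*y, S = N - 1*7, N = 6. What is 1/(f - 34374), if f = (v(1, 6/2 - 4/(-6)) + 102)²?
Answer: -1/23558 ≈ -4.2448e-5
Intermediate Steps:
S = -1 (S = 6 - 1*7 = 6 - 7 = -1)
v(y, E) = 2*y (v(y, E) = -(-2)*y = 2*y)
f = 10816 (f = (2*1 + 102)² = (2 + 102)² = 104² = 10816)
1/(f - 34374) = 1/(10816 - 34374) = 1/(-23558) = -1/23558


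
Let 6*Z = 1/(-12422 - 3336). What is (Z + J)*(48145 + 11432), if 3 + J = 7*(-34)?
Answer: -452508544271/31516 ≈ -1.4358e+7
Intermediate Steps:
J = -241 (J = -3 + 7*(-34) = -3 - 238 = -241)
Z = -1/94548 (Z = 1/(6*(-12422 - 3336)) = (1/6)/(-15758) = (1/6)*(-1/15758) = -1/94548 ≈ -1.0577e-5)
(Z + J)*(48145 + 11432) = (-1/94548 - 241)*(48145 + 11432) = -22786069/94548*59577 = -452508544271/31516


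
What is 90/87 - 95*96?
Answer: -264450/29 ≈ -9119.0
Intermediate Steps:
90/87 - 95*96 = 90*(1/87) - 9120 = 30/29 - 9120 = -264450/29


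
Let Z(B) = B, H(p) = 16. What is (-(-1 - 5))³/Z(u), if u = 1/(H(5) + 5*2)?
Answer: 5616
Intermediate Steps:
u = 1/26 (u = 1/(16 + 5*2) = 1/(16 + 10) = 1/26 ≈ 0.038462)
(-(-1 - 5))³/Z(u) = (-(-1 - 5))³/(1/26) = (-1*(-6))³*26 = 6³*26 = 216*26 = 5616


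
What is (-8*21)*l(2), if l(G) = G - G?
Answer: 0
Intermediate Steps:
l(G) = 0
(-8*21)*l(2) = -8*21*0 = -168*0 = 0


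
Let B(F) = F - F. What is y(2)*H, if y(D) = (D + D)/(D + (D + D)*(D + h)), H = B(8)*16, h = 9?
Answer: 0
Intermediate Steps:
B(F) = 0
H = 0 (H = 0*16 = 0)
y(D) = 2*D/(D + 2*D*(9 + D)) (y(D) = (D + D)/(D + (D + D)*(D + 9)) = (2*D)/(D + (2*D)*(9 + D)) = (2*D)/(D + 2*D*(9 + D)) = 2*D/(D + 2*D*(9 + D)))
y(2)*H = (2/(19 + 2*2))*0 = (2/(19 + 4))*0 = (2/23)*0 = 0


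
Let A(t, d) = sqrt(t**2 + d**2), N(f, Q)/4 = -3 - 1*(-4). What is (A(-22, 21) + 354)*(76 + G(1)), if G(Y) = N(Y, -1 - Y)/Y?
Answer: 28320 + 400*sqrt(37) ≈ 30753.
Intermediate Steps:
N(f, Q) = 4 (N(f, Q) = 4*(-3 - 1*(-4)) = 4*(-3 + 4) = 4*1 = 4)
G(Y) = 4/Y
A(t, d) = sqrt(d**2 + t**2)
(A(-22, 21) + 354)*(76 + G(1)) = (sqrt(21**2 + (-22)**2) + 354)*(76 + 4/1) = (sqrt(441 + 484) + 354)*(76 + 4*1) = (sqrt(925) + 354)*(76 + 4) = (5*sqrt(37) + 354)*80 = (354 + 5*sqrt(37))*80 = 28320 + 400*sqrt(37)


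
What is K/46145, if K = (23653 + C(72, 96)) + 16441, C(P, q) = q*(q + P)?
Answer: 56222/46145 ≈ 1.2184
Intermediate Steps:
C(P, q) = q*(P + q)
K = 56222 (K = (23653 + 96*(72 + 96)) + 16441 = (23653 + 96*168) + 16441 = (23653 + 16128) + 16441 = 39781 + 16441 = 56222)
K/46145 = 56222/46145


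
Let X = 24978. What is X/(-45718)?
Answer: -12489/22859 ≈ -0.54635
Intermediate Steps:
X/(-45718) = 24978/(-45718) = 24978*(-1/45718) = -12489/22859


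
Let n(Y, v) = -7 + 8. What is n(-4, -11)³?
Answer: 1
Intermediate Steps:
n(Y, v) = 1
n(-4, -11)³ = 1³ = 1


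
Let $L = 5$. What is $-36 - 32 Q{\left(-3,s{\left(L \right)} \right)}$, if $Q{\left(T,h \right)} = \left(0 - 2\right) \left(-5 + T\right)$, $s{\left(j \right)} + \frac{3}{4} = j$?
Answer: $-548$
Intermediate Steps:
$s{\left(j \right)} = - \frac{3}{4} + j$
$Q{\left(T,h \right)} = 10 - 2 T$ ($Q{\left(T,h \right)} = - 2 \left(-5 + T\right) = 10 - 2 T$)
$-36 - 32 Q{\left(-3,s{\left(L \right)} \right)} = -36 - 32 \left(10 - -6\right) = -36 - 32 \left(10 + 6\right) = -36 - 512 = -548$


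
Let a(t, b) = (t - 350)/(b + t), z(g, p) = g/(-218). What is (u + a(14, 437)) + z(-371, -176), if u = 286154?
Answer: 28134183045/98318 ≈ 2.8616e+5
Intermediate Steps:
z(g, p) = -g/218 (z(g, p) = g*(-1/218) = -g/218)
a(t, b) = (-350 + t)/(b + t)
(u + a(14, 437)) + z(-371, -176) = (286154 + (-350 + 14)/(437 + 14)) - 1/218*(-371) = (286154 - 336/451) + 371/218 = 129055118/451 + 371/218 = 28134183045/98318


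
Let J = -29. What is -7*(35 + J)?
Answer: -42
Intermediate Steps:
-7*(35 + J) = -7*(35 - 29) = -7*6 = -42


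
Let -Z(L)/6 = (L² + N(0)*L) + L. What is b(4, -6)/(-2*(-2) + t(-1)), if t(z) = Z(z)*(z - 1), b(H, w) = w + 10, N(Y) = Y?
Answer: 1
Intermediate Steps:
b(H, w) = 10 + w
Z(L) = -6*L - 6*L² (Z(L) = -6*((L² + 0*L) + L) = -6*((L² + 0) + L) = -6*(L² + L) = -6*(L + L²) = -6*L - 6*L²)
t(z) = -6*z*(1 + z)*(-1 + z) (t(z) = (-6*z*(1 + z))*(z - 1) = (-6*z*(1 + z))*(-1 + z) = -6*z*(1 + z)*(-1 + z))
b(4, -6)/(-2*(-2) + t(-1)) = (10 - 6)/(-2*(-2) + 6*(-1)*(1 - 1*(-1)²)) = 4/(4 + 6*(-1)*(1 - 1*1)) = 4/(4 + 6*(-1)*(1 - 1)) = 4/(4 + 6*(-1)*0) = 4/(4 + 0) = 4/4 = 4*(¼) = 1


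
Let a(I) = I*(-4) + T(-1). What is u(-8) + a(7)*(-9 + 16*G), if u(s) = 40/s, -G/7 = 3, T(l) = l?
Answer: 10000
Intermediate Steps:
G = -21 (G = -7*3 = -21)
a(I) = -1 - 4*I (a(I) = I*(-4) - 1 = -4*I - 1 = -1 - 4*I)
u(-8) + a(7)*(-9 + 16*G) = 40/(-8) + (-1 - 4*7)*(-9 + 16*(-21)) = 40*(-⅛) + (-1 - 28)*(-9 - 336) = -5 - 29*(-345) = -5 + 10005 = 10000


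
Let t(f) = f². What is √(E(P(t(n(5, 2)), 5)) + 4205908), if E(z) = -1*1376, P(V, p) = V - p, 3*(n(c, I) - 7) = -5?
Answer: 2*√1051133 ≈ 2050.5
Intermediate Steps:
n(c, I) = 16/3 (n(c, I) = 7 + (⅓)*(-5) = 7 - 5/3 = 16/3)
E(z) = -1376
√(E(P(t(n(5, 2)), 5)) + 4205908) = √(-1376 + 4205908) = √4204532 = 2*√1051133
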